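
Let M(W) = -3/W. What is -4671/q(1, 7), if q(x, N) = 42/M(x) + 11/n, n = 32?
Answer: 149472/437 ≈ 342.04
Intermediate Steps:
q(x, N) = 11/32 - 14*x (q(x, N) = 42/((-3/x)) + 11/32 = 42*(-x/3) + 11*(1/32) = -14*x + 11/32 = 11/32 - 14*x)
-4671/q(1, 7) = -4671/(11/32 - 14*1) = -4671/(11/32 - 14) = -4671/(-437/32) = -4671*(-32/437) = 149472/437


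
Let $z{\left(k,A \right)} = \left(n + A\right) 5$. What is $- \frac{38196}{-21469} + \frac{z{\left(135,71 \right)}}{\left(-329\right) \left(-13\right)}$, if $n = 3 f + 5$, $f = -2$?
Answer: $\frac{24411206}{13117559} \approx 1.861$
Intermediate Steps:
$n = -1$ ($n = 3 \left(-2\right) + 5 = -6 + 5 = -1$)
$z{\left(k,A \right)} = -5 + 5 A$ ($z{\left(k,A \right)} = \left(-1 + A\right) 5 = -5 + 5 A$)
$- \frac{38196}{-21469} + \frac{z{\left(135,71 \right)}}{\left(-329\right) \left(-13\right)} = - \frac{38196}{-21469} + \frac{-5 + 5 \cdot 71}{\left(-329\right) \left(-13\right)} = \left(-38196\right) \left(- \frac{1}{21469}\right) + \frac{-5 + 355}{4277} = \frac{38196}{21469} + 350 \cdot \frac{1}{4277} = \frac{38196}{21469} + \frac{50}{611} = \frac{24411206}{13117559}$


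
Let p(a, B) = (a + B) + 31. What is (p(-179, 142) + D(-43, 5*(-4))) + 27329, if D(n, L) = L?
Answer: 27303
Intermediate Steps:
p(a, B) = 31 + B + a (p(a, B) = (B + a) + 31 = 31 + B + a)
(p(-179, 142) + D(-43, 5*(-4))) + 27329 = ((31 + 142 - 179) + 5*(-4)) + 27329 = (-6 - 20) + 27329 = -26 + 27329 = 27303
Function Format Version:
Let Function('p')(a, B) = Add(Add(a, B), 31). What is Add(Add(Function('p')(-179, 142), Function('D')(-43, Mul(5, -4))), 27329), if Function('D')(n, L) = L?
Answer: 27303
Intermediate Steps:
Function('p')(a, B) = Add(31, B, a) (Function('p')(a, B) = Add(Add(B, a), 31) = Add(31, B, a))
Add(Add(Function('p')(-179, 142), Function('D')(-43, Mul(5, -4))), 27329) = Add(Add(Add(31, 142, -179), Mul(5, -4)), 27329) = Add(Add(-6, -20), 27329) = Add(-26, 27329) = 27303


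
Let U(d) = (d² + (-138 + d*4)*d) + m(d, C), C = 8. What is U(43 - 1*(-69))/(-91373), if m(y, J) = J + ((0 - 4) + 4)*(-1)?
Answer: -47272/91373 ≈ -0.51735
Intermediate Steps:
m(y, J) = J (m(y, J) = J + (-4 + 4)*(-1) = J + 0*(-1) = J + 0 = J)
U(d) = 8 + d² + d*(-138 + 4*d) (U(d) = (d² + (-138 + d*4)*d) + 8 = (d² + (-138 + 4*d)*d) + 8 = (d² + d*(-138 + 4*d)) + 8 = 8 + d² + d*(-138 + 4*d))
U(43 - 1*(-69))/(-91373) = (8 - 138*(43 - 1*(-69)) + 5*(43 - 1*(-69))²)/(-91373) = (8 - 138*(43 + 69) + 5*(43 + 69)²)*(-1/91373) = (8 - 138*112 + 5*112²)*(-1/91373) = (8 - 15456 + 5*12544)*(-1/91373) = (8 - 15456 + 62720)*(-1/91373) = 47272*(-1/91373) = -47272/91373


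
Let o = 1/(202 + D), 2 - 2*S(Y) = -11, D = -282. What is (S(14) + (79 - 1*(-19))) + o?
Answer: 8359/80 ≈ 104.49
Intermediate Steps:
S(Y) = 13/2 (S(Y) = 1 - 1/2*(-11) = 1 + 11/2 = 13/2)
o = -1/80 (o = 1/(202 - 282) = 1/(-80) = -1/80 ≈ -0.012500)
(S(14) + (79 - 1*(-19))) + o = (13/2 + (79 - 1*(-19))) - 1/80 = (13/2 + (79 + 19)) - 1/80 = (13/2 + 98) - 1/80 = 209/2 - 1/80 = 8359/80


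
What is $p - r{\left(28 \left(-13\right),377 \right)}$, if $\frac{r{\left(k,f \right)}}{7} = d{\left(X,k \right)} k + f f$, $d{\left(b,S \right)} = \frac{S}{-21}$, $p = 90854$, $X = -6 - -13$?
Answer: $- \frac{2579651}{3} \approx -8.5988 \cdot 10^{5}$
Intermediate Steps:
$X = 7$ ($X = -6 + 13 = 7$)
$d{\left(b,S \right)} = - \frac{S}{21}$ ($d{\left(b,S \right)} = S \left(- \frac{1}{21}\right) = - \frac{S}{21}$)
$r{\left(k,f \right)} = 7 f^{2} - \frac{k^{2}}{3}$ ($r{\left(k,f \right)} = 7 \left(- \frac{k}{21} k + f f\right) = 7 \left(- \frac{k^{2}}{21} + f^{2}\right) = 7 \left(f^{2} - \frac{k^{2}}{21}\right) = 7 f^{2} - \frac{k^{2}}{3}$)
$p - r{\left(28 \left(-13\right),377 \right)} = 90854 - \left(7 \cdot 377^{2} - \frac{\left(28 \left(-13\right)\right)^{2}}{3}\right) = 90854 - \left(7 \cdot 142129 - \frac{\left(-364\right)^{2}}{3}\right) = 90854 - \left(994903 - \frac{132496}{3}\right) = 90854 - \frac{2852213}{3} = - \frac{2579651}{3}$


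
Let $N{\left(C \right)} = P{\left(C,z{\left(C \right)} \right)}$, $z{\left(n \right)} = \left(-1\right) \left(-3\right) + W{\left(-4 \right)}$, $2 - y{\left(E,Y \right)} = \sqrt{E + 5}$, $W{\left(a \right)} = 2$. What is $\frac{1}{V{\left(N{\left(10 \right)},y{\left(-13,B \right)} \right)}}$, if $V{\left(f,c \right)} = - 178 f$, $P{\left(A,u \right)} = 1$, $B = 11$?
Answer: $- \frac{1}{178} \approx -0.005618$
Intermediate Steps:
$y{\left(E,Y \right)} = 2 - \sqrt{5 + E}$ ($y{\left(E,Y \right)} = 2 - \sqrt{E + 5} = 2 - \sqrt{5 + E}$)
$z{\left(n \right)} = 5$ ($z{\left(n \right)} = \left(-1\right) \left(-3\right) + 2 = 3 + 2 = 5$)
$N{\left(C \right)} = 1$
$\frac{1}{V{\left(N{\left(10 \right)},y{\left(-13,B \right)} \right)}} = \frac{1}{\left(-178\right) 1} = \frac{1}{-178} = - \frac{1}{178}$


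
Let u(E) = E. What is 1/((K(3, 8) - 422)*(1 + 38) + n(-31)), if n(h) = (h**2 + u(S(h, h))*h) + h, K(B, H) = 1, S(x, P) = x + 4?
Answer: -1/14652 ≈ -6.8250e-5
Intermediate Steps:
S(x, P) = 4 + x
n(h) = h + h**2 + h*(4 + h) (n(h) = (h**2 + (4 + h)*h) + h = (h**2 + h*(4 + h)) + h = h + h**2 + h*(4 + h))
1/((K(3, 8) - 422)*(1 + 38) + n(-31)) = 1/((1 - 422)*(1 + 38) - 31*(5 + 2*(-31))) = 1/(-421*39 - 31*(5 - 62)) = 1/(-16419 - 31*(-57)) = 1/(-16419 + 1767) = 1/(-14652) = -1/14652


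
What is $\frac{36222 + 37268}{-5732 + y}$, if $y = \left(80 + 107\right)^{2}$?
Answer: $\frac{73490}{29237} \approx 2.5136$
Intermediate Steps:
$y = 34969$ ($y = 187^{2} = 34969$)
$\frac{36222 + 37268}{-5732 + y} = \frac{36222 + 37268}{-5732 + 34969} = \frac{73490}{29237}$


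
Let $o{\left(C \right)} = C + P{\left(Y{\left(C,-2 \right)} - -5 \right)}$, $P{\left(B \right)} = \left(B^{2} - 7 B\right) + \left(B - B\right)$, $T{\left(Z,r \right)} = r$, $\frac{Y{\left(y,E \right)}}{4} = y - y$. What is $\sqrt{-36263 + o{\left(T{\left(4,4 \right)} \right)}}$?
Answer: $i \sqrt{36269} \approx 190.44 i$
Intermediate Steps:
$Y{\left(y,E \right)} = 0$ ($Y{\left(y,E \right)} = 4 \left(y - y\right) = 4 \cdot 0 = 0$)
$P{\left(B \right)} = B^{2} - 7 B$ ($P{\left(B \right)} = \left(B^{2} - 7 B\right) + 0 = B^{2} - 7 B$)
$o{\left(C \right)} = -10 + C$ ($o{\left(C \right)} = C + \left(0 - -5\right) \left(-7 + \left(0 - -5\right)\right) = C + \left(0 + 5\right) \left(-7 + \left(0 + 5\right)\right) = C + 5 \left(-7 + 5\right) = C + 5 \left(-2\right) = C - 10 = -10 + C$)
$\sqrt{-36263 + o{\left(T{\left(4,4 \right)} \right)}} = \sqrt{-36263 + \left(-10 + 4\right)} = \sqrt{-36263 - 6} = \sqrt{-36269} = i \sqrt{36269}$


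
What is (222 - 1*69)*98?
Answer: 14994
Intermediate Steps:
(222 - 1*69)*98 = (222 - 69)*98 = 153*98 = 14994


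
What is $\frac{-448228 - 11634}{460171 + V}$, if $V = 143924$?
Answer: $- \frac{19994}{26265} \approx -0.76124$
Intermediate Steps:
$\frac{-448228 - 11634}{460171 + V} = \frac{-448228 - 11634}{460171 + 143924} = - \frac{459862}{604095} = \left(-459862\right) \frac{1}{604095} = - \frac{19994}{26265}$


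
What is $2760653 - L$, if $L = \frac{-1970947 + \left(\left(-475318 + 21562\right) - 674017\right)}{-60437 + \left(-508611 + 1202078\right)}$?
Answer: $\frac{174757926731}{63303} \approx 2.7607 \cdot 10^{6}$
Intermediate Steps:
$L = - \frac{309872}{63303}$ ($L = \frac{-1970947 - 1127773}{-60437 + 693467} = \frac{-1970947 - 1127773}{633030} = \left(-3098720\right) \frac{1}{633030} = - \frac{309872}{63303} \approx -4.8951$)
$2760653 - L = 2760653 - - \frac{309872}{63303} = 2760653 + \frac{309872}{63303} = \frac{174757926731}{63303}$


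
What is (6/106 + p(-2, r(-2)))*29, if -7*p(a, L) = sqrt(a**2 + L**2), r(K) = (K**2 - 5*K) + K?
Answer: 87/53 - 58*sqrt(37)/7 ≈ -48.759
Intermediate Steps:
r(K) = K**2 - 4*K
p(a, L) = -sqrt(L**2 + a**2)/7 (p(a, L) = -sqrt(a**2 + L**2)/7 = -sqrt(L**2 + a**2)/7)
(6/106 + p(-2, r(-2)))*29 = (6/106 - sqrt((-2*(-4 - 2))**2 + (-2)**2)/7)*29 = (6*(1/106) - sqrt((-2*(-6))**2 + 4)/7)*29 = (3/53 - sqrt(12**2 + 4)/7)*29 = (3/53 - sqrt(144 + 4)/7)*29 = (3/53 - 2*sqrt(37)/7)*29 = 87/53 - 58*sqrt(37)/7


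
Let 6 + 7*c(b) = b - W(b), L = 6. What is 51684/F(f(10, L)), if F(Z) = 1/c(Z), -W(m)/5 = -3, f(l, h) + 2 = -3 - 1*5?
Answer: -1602204/7 ≈ -2.2889e+5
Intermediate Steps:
f(l, h) = -10 (f(l, h) = -2 + (-3 - 1*5) = -2 + (-3 - 5) = -2 - 8 = -10)
W(m) = 15 (W(m) = -5*(-3) = 15)
c(b) = -3 + b/7 (c(b) = -6/7 + (b - 1*15)/7 = -6/7 + (b - 15)/7 = -6/7 + (-15 + b)/7 = -6/7 + (-15/7 + b/7) = -3 + b/7)
F(Z) = 1/(-3 + Z/7)
51684/F(f(10, L)) = 51684/((7/(-21 - 10))) = 51684/((7/(-31))) = 51684/((7*(-1/31))) = 51684/(-7/31) = 51684*(-31/7) = -1602204/7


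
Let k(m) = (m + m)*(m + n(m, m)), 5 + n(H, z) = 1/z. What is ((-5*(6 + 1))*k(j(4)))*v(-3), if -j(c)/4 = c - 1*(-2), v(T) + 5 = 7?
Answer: -97580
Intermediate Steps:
n(H, z) = -5 + 1/z
v(T) = 2 (v(T) = -5 + 7 = 2)
j(c) = -8 - 4*c (j(c) = -4*(c - 1*(-2)) = -4*(c + 2) = -4*(2 + c) = -8 - 4*c)
k(m) = 2*m*(-5 + m + 1/m) (k(m) = (m + m)*(m + (-5 + 1/m)) = (2*m)*(-5 + m + 1/m) = 2*m*(-5 + m + 1/m))
((-5*(6 + 1))*k(j(4)))*v(-3) = ((-5*(6 + 1))*(2 + 2*(-8 - 4*4)*(-5 + (-8 - 4*4))))*2 = ((-5*7)*(2 + 2*(-8 - 16)*(-5 + (-8 - 16))))*2 = -35*(2 + 2*(-24)*(-5 - 24))*2 = -35*(2 + 2*(-24)*(-29))*2 = -35*(2 + 1392)*2 = -35*1394*2 = -48790*2 = -97580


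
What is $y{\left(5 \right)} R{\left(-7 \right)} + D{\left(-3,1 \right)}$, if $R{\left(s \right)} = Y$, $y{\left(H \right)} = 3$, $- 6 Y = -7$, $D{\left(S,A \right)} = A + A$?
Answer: $\frac{11}{2} \approx 5.5$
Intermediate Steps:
$D{\left(S,A \right)} = 2 A$
$Y = \frac{7}{6}$ ($Y = \left(- \frac{1}{6}\right) \left(-7\right) = \frac{7}{6} \approx 1.1667$)
$R{\left(s \right)} = \frac{7}{6}$
$y{\left(5 \right)} R{\left(-7 \right)} + D{\left(-3,1 \right)} = 3 \cdot \frac{7}{6} + 2 \cdot 1 = \frac{7}{2} + 2 = \frac{11}{2}$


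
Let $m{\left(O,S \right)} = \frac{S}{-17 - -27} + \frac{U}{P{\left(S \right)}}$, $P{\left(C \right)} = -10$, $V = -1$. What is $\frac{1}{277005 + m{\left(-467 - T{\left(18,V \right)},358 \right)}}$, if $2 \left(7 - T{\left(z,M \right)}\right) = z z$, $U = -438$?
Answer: $\frac{5}{1385423} \approx 3.609 \cdot 10^{-6}$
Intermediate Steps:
$T{\left(z,M \right)} = 7 - \frac{z^{2}}{2}$ ($T{\left(z,M \right)} = 7 - \frac{z z}{2} = 7 - \frac{z^{2}}{2}$)
$m{\left(O,S \right)} = \frac{219}{5} + \frac{S}{10}$ ($m{\left(O,S \right)} = \frac{S}{-17 - -27} - \frac{438}{-10} = \frac{S}{-17 + 27} - - \frac{219}{5} = \frac{S}{10} + \frac{219}{5} = \frac{219}{5} + \frac{S}{10}$)
$\frac{1}{277005 + m{\left(-467 - T{\left(18,V \right)},358 \right)}} = \frac{1}{277005 + \left(\frac{219}{5} + \frac{1}{10} \cdot 358\right)} = \frac{1}{277005 + \left(\frac{219}{5} + \frac{179}{5}\right)} = \frac{1}{277005 + \frac{398}{5}} = \frac{1}{\frac{1385423}{5}} = \frac{5}{1385423}$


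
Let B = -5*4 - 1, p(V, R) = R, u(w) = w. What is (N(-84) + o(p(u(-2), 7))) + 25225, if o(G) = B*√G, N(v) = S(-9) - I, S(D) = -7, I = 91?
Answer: 25127 - 21*√7 ≈ 25071.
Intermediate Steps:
B = -21 (B = -20 - 1 = -21)
N(v) = -98 (N(v) = -7 - 1*91 = -7 - 91 = -98)
o(G) = -21*√G
(N(-84) + o(p(u(-2), 7))) + 25225 = (-98 - 21*√7) + 25225 = 25127 - 21*√7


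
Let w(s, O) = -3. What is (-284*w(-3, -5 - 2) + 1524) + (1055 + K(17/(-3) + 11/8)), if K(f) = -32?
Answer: 3399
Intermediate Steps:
(-284*w(-3, -5 - 2) + 1524) + (1055 + K(17/(-3) + 11/8)) = (-284*(-3) + 1524) + (1055 - 32) = (852 + 1524) + 1023 = 2376 + 1023 = 3399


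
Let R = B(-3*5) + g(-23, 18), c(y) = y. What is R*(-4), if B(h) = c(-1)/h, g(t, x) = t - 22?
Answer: 2696/15 ≈ 179.73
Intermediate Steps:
g(t, x) = -22 + t
B(h) = -1/h
R = -674/15 (R = -1/((-3*5)) + (-22 - 23) = -1/(-15) - 45 = -1*(-1/15) - 45 = 1/15 - 45 = -674/15 ≈ -44.933)
R*(-4) = -674/15*(-4) = 2696/15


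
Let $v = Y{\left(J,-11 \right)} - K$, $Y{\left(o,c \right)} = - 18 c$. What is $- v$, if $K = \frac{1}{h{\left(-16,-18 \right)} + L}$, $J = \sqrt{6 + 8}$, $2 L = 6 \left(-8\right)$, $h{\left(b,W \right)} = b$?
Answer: $- \frac{7921}{40} \approx -198.02$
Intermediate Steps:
$L = -24$ ($L = \frac{6 \left(-8\right)}{2} = \frac{1}{2} \left(-48\right) = -24$)
$J = \sqrt{14} \approx 3.7417$
$K = - \frac{1}{40}$ ($K = \frac{1}{-16 - 24} = \frac{1}{-40} = - \frac{1}{40} \approx -0.025$)
$v = \frac{7921}{40}$ ($v = \left(-18\right) \left(-11\right) - - \frac{1}{40} = 198 + \frac{1}{40} = \frac{7921}{40} \approx 198.02$)
$- v = \left(-1\right) \frac{7921}{40} = - \frac{7921}{40}$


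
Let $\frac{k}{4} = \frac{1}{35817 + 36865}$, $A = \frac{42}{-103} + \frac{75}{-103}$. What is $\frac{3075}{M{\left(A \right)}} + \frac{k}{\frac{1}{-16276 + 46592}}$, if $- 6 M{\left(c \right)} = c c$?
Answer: $- \frac{790268200178}{55274661} \approx -14297.0$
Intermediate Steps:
$A = - \frac{117}{103}$ ($A = 42 \left(- \frac{1}{103}\right) + 75 \left(- \frac{1}{103}\right) = - \frac{42}{103} - \frac{75}{103} = - \frac{117}{103} \approx -1.1359$)
$k = \frac{2}{36341}$ ($k = \frac{4}{35817 + 36865} = \frac{4}{72682} = 4 \cdot \frac{1}{72682} = \frac{2}{36341} \approx 5.5034 \cdot 10^{-5}$)
$M{\left(c \right)} = - \frac{c^{2}}{6}$ ($M{\left(c \right)} = - \frac{c c}{6} = - \frac{c^{2}}{6}$)
$\frac{3075}{M{\left(A \right)}} + \frac{k}{\frac{1}{-16276 + 46592}} = \frac{3075}{\left(- \frac{1}{6}\right) \left(- \frac{117}{103}\right)^{2}} + \frac{2}{36341 \frac{1}{-16276 + 46592}} = \frac{3075}{\left(- \frac{1}{6}\right) \frac{13689}{10609}} + \frac{2}{36341 \cdot \frac{1}{30316}} = \frac{3075}{- \frac{4563}{21218}} + \frac{2 \frac{1}{\frac{1}{30316}}}{36341} = 3075 \left(- \frac{21218}{4563}\right) + \frac{2}{36341} \cdot 30316 = - \frac{21748450}{1521} + \frac{60632}{36341} = - \frac{790268200178}{55274661}$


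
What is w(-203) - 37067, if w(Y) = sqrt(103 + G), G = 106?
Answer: -37067 + sqrt(209) ≈ -37053.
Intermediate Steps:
w(Y) = sqrt(209) (w(Y) = sqrt(103 + 106) = sqrt(209))
w(-203) - 37067 = sqrt(209) - 37067 = -37067 + sqrt(209)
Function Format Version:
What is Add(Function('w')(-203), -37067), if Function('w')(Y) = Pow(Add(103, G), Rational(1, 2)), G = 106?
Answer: Add(-37067, Pow(209, Rational(1, 2))) ≈ -37053.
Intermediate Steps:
Function('w')(Y) = Pow(209, Rational(1, 2)) (Function('w')(Y) = Pow(Add(103, 106), Rational(1, 2)) = Pow(209, Rational(1, 2)))
Add(Function('w')(-203), -37067) = Add(Pow(209, Rational(1, 2)), -37067) = Add(-37067, Pow(209, Rational(1, 2)))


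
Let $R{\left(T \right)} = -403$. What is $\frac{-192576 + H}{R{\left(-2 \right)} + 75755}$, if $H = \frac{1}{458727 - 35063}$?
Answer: $- \frac{81587518463}{31923929728} \approx -2.5557$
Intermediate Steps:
$H = \frac{1}{423664} \approx 2.3604 \cdot 10^{-6}$
$\frac{-192576 + H}{R{\left(-2 \right)} + 75755} = \frac{-192576 + \frac{1}{423664}}{-403 + 75755} = - \frac{81587518463}{423664 \cdot 75352} = \left(- \frac{81587518463}{423664}\right) \frac{1}{75352} = - \frac{81587518463}{31923929728}$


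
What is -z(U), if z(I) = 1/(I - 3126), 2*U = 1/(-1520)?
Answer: 3040/9503041 ≈ 0.00031990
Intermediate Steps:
U = -1/3040 (U = (½)/(-1520) = (½)*(-1/1520) = -1/3040 ≈ -0.00032895)
z(I) = 1/(-3126 + I)
-z(U) = -1/(-3126 - 1/3040) = -1/(-9503041/3040) = -1*(-3040/9503041) = 3040/9503041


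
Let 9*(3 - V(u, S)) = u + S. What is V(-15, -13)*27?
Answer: 165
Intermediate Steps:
V(u, S) = 3 - S/9 - u/9 (V(u, S) = 3 - (u + S)/9 = 3 - (S + u)/9 = 3 + (-S/9 - u/9) = 3 - S/9 - u/9)
V(-15, -13)*27 = (3 - ⅑*(-13) - ⅑*(-15))*27 = (3 + 13/9 + 5/3)*27 = (55/9)*27 = 165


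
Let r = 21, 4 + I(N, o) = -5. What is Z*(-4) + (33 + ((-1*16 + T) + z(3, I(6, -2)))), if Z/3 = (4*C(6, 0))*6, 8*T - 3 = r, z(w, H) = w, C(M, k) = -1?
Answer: 311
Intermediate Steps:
I(N, o) = -9 (I(N, o) = -4 - 5 = -9)
T = 3 (T = 3/8 + (1/8)*21 = 3/8 + 21/8 = 3)
Z = -72 (Z = 3*((4*(-1))*6) = 3*(-4*6) = 3*(-24) = -72)
Z*(-4) + (33 + ((-1*16 + T) + z(3, I(6, -2)))) = -72*(-4) + (33 + ((-1*16 + 3) + 3)) = 288 + (33 + ((-16 + 3) + 3)) = 288 + (33 + (-13 + 3)) = 288 + (33 - 10) = 288 + 23 = 311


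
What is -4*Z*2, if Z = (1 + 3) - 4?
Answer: 0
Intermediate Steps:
Z = 0 (Z = 4 - 4 = 0)
-4*Z*2 = -4*0*2 = 0*2 = 0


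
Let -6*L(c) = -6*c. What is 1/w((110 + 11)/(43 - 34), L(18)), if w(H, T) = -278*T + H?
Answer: -9/44915 ≈ -0.00020038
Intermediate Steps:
L(c) = c (L(c) = -(-1)*c = c)
w(H, T) = H - 278*T
1/w((110 + 11)/(43 - 34), L(18)) = 1/((110 + 11)/(43 - 34) - 278*18) = 1/(121/9 - 5004) = 1/(-44915/9) = -9/44915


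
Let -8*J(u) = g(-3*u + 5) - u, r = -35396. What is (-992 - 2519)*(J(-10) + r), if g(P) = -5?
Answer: 994220403/8 ≈ 1.2428e+8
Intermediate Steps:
J(u) = 5/8 + u/8 (J(u) = -(-5 - u)/8 = 5/8 + u/8)
(-992 - 2519)*(J(-10) + r) = (-992 - 2519)*((5/8 + (⅛)*(-10)) - 35396) = -3511*((5/8 - 5/4) - 35396) = -3511*(-5/8 - 35396) = -3511*(-283173/8) = 994220403/8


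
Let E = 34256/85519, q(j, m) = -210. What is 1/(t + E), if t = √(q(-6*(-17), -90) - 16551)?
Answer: 2929538864/122582736263257 - 7313499361*I*√16761/122582736263257 ≈ 2.3898e-5 - 0.0077241*I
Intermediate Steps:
E = 34256/85519 (E = 34256*(1/85519) = 34256/85519 ≈ 0.40057)
t = I*√16761 (t = √(-210 - 16551) = √(-16761) = I*√16761 ≈ 129.46*I)
1/(t + E) = 1/(I*√16761 + 34256/85519) = 1/(34256/85519 + I*√16761)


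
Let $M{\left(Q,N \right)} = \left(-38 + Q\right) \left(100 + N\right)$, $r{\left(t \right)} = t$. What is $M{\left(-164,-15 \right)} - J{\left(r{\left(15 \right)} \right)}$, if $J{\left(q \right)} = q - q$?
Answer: $-17170$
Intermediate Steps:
$J{\left(q \right)} = 0$
$M{\left(-164,-15 \right)} - J{\left(r{\left(15 \right)} \right)} = \left(-3800 - -570 + 100 \left(-164\right) - -2460\right) - 0 = \left(-3800 + 570 - 16400 + 2460\right) + 0 = -17170 + 0 = -17170$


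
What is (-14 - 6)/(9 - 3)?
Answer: -10/3 ≈ -3.3333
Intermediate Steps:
(-14 - 6)/(9 - 3) = -20/6 = -20*⅙ = -10/3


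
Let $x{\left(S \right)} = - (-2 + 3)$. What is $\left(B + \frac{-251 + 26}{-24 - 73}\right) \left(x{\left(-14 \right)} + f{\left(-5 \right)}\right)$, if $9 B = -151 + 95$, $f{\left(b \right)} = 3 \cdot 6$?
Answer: $- \frac{57919}{873} \approx -66.345$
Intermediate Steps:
$f{\left(b \right)} = 18$
$B = - \frac{56}{9}$ ($B = \frac{-151 + 95}{9} = \frac{1}{9} \left(-56\right) = - \frac{56}{9} \approx -6.2222$)
$x{\left(S \right)} = -1$ ($x{\left(S \right)} = \left(-1\right) 1 = -1$)
$\left(B + \frac{-251 + 26}{-24 - 73}\right) \left(x{\left(-14 \right)} + f{\left(-5 \right)}\right) = \left(- \frac{56}{9} + \frac{-251 + 26}{-24 - 73}\right) \left(-1 + 18\right) = \left(- \frac{56}{9} - \frac{225}{-97}\right) 17 = \left(- \frac{56}{9} - - \frac{225}{97}\right) 17 = \left(- \frac{56}{9} + \frac{225}{97}\right) 17 = \left(- \frac{3407}{873}\right) 17 = - \frac{57919}{873}$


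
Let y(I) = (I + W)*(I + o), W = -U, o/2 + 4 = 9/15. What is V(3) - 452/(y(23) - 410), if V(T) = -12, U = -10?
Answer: -9736/623 ≈ -15.628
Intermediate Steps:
o = -34/5 (o = -8 + 2*(9/15) = -8 + 2*(9*(1/15)) = -8 + 2*(⅗) = -8 + 6/5 = -34/5 ≈ -6.8000)
W = 10 (W = -1*(-10) = 10)
y(I) = (10 + I)*(-34/5 + I) (y(I) = (I + 10)*(I - 34/5) = (10 + I)*(-34/5 + I))
V(3) - 452/(y(23) - 410) = -12 - 452/((-68 + 23² + (16/5)*23) - 410) = -12 - 452/((-68 + 529 + 368/5) - 410) = -12 - 452/(2673/5 - 410) = -12 - 452/623/5 = -12 - 452*5/623 = -12 - 2260/623 = -9736/623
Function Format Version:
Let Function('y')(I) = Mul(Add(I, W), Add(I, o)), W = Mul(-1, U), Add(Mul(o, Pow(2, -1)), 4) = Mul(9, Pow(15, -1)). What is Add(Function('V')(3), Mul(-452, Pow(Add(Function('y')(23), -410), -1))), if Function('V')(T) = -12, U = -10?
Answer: Rational(-9736, 623) ≈ -15.628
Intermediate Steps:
o = Rational(-34, 5) (o = Add(-8, Mul(2, Mul(9, Pow(15, -1)))) = Add(-8, Mul(2, Mul(9, Rational(1, 15)))) = Add(-8, Mul(2, Rational(3, 5))) = Add(-8, Rational(6, 5)) = Rational(-34, 5) ≈ -6.8000)
W = 10 (W = Mul(-1, -10) = 10)
Function('y')(I) = Mul(Add(10, I), Add(Rational(-34, 5), I)) (Function('y')(I) = Mul(Add(I, 10), Add(I, Rational(-34, 5))) = Mul(Add(10, I), Add(Rational(-34, 5), I)))
Add(Function('V')(3), Mul(-452, Pow(Add(Function('y')(23), -410), -1))) = Add(-12, Mul(-452, Pow(Add(Add(-68, Pow(23, 2), Mul(Rational(16, 5), 23)), -410), -1))) = Add(-12, Mul(-452, Pow(Add(Add(-68, 529, Rational(368, 5)), -410), -1))) = Add(-12, Mul(-452, Pow(Add(Rational(2673, 5), -410), -1))) = Add(-12, Mul(-452, Pow(Rational(623, 5), -1))) = Add(-12, Mul(-452, Rational(5, 623))) = Add(-12, Rational(-2260, 623)) = Rational(-9736, 623)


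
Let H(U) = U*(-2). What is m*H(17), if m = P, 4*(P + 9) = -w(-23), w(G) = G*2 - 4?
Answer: -119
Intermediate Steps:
H(U) = -2*U
w(G) = -4 + 2*G (w(G) = 2*G - 4 = -4 + 2*G)
P = 7/2 (P = -9 + (-(-4 + 2*(-23)))/4 = -9 + (-(-4 - 46))/4 = -9 + (-1*(-50))/4 = -9 + (1/4)*50 = -9 + 25/2 = 7/2 ≈ 3.5000)
m = 7/2 ≈ 3.5000
m*H(17) = 7*(-2*17)/2 = (7/2)*(-34) = -119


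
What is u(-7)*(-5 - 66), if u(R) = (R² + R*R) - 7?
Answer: -6461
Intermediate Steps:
u(R) = -7 + 2*R² (u(R) = (R² + R²) - 7 = 2*R² - 7 = -7 + 2*R²)
u(-7)*(-5 - 66) = (-7 + 2*(-7)²)*(-5 - 66) = (-7 + 2*49)*(-71) = (-7 + 98)*(-71) = 91*(-71) = -6461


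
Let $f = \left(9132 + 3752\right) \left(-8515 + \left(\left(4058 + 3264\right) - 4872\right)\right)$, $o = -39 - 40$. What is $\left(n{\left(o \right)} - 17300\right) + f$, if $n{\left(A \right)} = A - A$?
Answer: $-78158760$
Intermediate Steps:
$o = -79$ ($o = -39 - 40 = -79$)
$n{\left(A \right)} = 0$
$f = -78141460$ ($f = 12884 \left(-8515 + \left(7322 - 4872\right)\right) = 12884 \left(-8515 + 2450\right) = 12884 \left(-6065\right) = -78141460$)
$\left(n{\left(o \right)} - 17300\right) + f = \left(0 - 17300\right) - 78141460 = -17300 - 78141460 = -78158760$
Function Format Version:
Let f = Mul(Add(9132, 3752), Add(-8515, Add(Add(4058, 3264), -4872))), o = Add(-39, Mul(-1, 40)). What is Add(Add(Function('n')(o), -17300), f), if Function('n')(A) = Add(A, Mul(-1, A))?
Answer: -78158760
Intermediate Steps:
o = -79 (o = Add(-39, -40) = -79)
Function('n')(A) = 0
f = -78141460 (f = Mul(12884, Add(-8515, Add(7322, -4872))) = Mul(12884, Add(-8515, 2450)) = Mul(12884, -6065) = -78141460)
Add(Add(Function('n')(o), -17300), f) = Add(Add(0, -17300), -78141460) = Add(-17300, -78141460) = -78158760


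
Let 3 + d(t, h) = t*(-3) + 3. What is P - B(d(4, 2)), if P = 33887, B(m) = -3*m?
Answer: 33851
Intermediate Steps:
d(t, h) = -3*t (d(t, h) = -3 + (t*(-3) + 3) = -3 + (-3*t + 3) = -3 + (3 - 3*t) = -3*t)
P - B(d(4, 2)) = 33887 - (-3)*(-3*4) = 33887 - (-3)*(-12) = 33887 - 1*36 = 33887 - 36 = 33851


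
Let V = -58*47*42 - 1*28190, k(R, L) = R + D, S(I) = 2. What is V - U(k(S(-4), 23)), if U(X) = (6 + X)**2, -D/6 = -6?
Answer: -144618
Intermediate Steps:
D = 36 (D = -6*(-6) = 36)
k(R, L) = 36 + R (k(R, L) = R + 36 = 36 + R)
V = -142682 (V = -2726*42 - 28190 = -114492 - 28190 = -142682)
V - U(k(S(-4), 23)) = -142682 - (6 + (36 + 2))**2 = -142682 - (6 + 38)**2 = -142682 - 1*44**2 = -142682 - 1*1936 = -142682 - 1936 = -144618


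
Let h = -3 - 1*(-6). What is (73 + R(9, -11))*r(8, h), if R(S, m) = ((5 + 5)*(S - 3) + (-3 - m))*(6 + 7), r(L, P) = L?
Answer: 7656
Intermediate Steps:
h = 3 (h = -3 + 6 = 3)
R(S, m) = -429 - 13*m + 130*S (R(S, m) = (10*(-3 + S) + (-3 - m))*13 = ((-30 + 10*S) + (-3 - m))*13 = (-33 - m + 10*S)*13 = -429 - 13*m + 130*S)
(73 + R(9, -11))*r(8, h) = (73 + (-429 - 13*(-11) + 130*9))*8 = (73 + (-429 + 143 + 1170))*8 = (73 + 884)*8 = 957*8 = 7656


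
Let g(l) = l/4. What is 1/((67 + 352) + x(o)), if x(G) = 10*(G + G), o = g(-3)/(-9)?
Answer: 3/1262 ≈ 0.0023772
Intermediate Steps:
g(l) = l/4 (g(l) = l*(¼) = l/4)
o = 1/12 (o = ((¼)*(-3))/(-9) = -¾*(-⅑) = 1/12 ≈ 0.083333)
x(G) = 20*G (x(G) = 10*(2*G) = 20*G)
1/((67 + 352) + x(o)) = 1/((67 + 352) + 20*(1/12)) = 1/(419 + 5/3) = 1/(1262/3) = 3/1262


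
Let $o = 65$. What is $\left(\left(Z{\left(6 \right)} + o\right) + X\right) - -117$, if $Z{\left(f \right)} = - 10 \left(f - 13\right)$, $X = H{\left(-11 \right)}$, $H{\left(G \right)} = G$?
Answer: $241$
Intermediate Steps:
$X = -11$
$Z{\left(f \right)} = 130 - 10 f$ ($Z{\left(f \right)} = - 10 \left(-13 + f\right) = 130 - 10 f$)
$\left(\left(Z{\left(6 \right)} + o\right) + X\right) - -117 = \left(\left(\left(130 - 60\right) + 65\right) - 11\right) - -117 = \left(\left(\left(130 - 60\right) + 65\right) - 11\right) + 117 = \left(\left(70 + 65\right) - 11\right) + 117 = \left(135 - 11\right) + 117 = 124 + 117 = 241$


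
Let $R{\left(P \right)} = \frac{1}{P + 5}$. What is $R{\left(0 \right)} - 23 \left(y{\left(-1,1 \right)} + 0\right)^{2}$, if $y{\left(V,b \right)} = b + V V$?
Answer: $- \frac{459}{5} \approx -91.8$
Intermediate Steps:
$R{\left(P \right)} = \frac{1}{5 + P}$
$y{\left(V,b \right)} = b + V^{2}$
$R{\left(0 \right)} - 23 \left(y{\left(-1,1 \right)} + 0\right)^{2} = \frac{1}{5 + 0} - 23 \left(\left(1 + \left(-1\right)^{2}\right) + 0\right)^{2} = \frac{1}{5} - 23 \left(\left(1 + 1\right) + 0\right)^{2} = \frac{1}{5} - 23 \left(2 + 0\right)^{2} = \frac{1}{5} - 23 \cdot 2^{2} = \frac{1}{5} - 92 = - \frac{459}{5}$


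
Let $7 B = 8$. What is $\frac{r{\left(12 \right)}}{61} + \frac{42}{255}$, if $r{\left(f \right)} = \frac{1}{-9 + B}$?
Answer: $\frac{1855}{11407} \approx 0.16262$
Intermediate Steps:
$B = \frac{8}{7}$ ($B = \frac{1}{7} \cdot 8 = \frac{8}{7} \approx 1.1429$)
$r{\left(f \right)} = - \frac{7}{55}$ ($r{\left(f \right)} = \frac{1}{-9 + \frac{8}{7}} = \frac{1}{- \frac{55}{7}} = - \frac{7}{55}$)
$\frac{r{\left(12 \right)}}{61} + \frac{42}{255} = - \frac{7}{55 \cdot 61} + \frac{42}{255} = \left(- \frac{7}{55}\right) \frac{1}{61} + 42 \cdot \frac{1}{255} = - \frac{7}{3355} + \frac{14}{85} = \frac{1855}{11407}$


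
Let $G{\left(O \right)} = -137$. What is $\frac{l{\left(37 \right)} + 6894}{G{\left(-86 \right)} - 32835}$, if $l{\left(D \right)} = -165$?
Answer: $- \frac{6729}{32972} \approx -0.20408$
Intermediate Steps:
$\frac{l{\left(37 \right)} + 6894}{G{\left(-86 \right)} - 32835} = \frac{-165 + 6894}{-137 - 32835} = \frac{6729}{-32972} = 6729 \left(- \frac{1}{32972}\right) = - \frac{6729}{32972}$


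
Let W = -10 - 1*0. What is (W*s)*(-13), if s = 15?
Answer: 1950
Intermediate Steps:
W = -10 (W = -10 + 0 = -10)
(W*s)*(-13) = -10*15*(-13) = -150*(-13) = 1950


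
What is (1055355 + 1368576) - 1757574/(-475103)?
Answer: 1151618647467/475103 ≈ 2.4239e+6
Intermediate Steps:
(1055355 + 1368576) - 1757574/(-475103) = 2423931 - 1757574*(-1/475103) = 2423931 + 1757574/475103 = 1151618647467/475103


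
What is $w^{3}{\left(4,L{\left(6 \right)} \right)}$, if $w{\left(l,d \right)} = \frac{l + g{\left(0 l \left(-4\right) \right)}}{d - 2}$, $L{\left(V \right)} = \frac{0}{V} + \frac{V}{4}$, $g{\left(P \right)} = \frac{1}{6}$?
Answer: $- \frac{15625}{27} \approx -578.7$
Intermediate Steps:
$g{\left(P \right)} = \frac{1}{6}$
$L{\left(V \right)} = \frac{V}{4}$ ($L{\left(V \right)} = 0 + V \frac{1}{4} = 0 + \frac{V}{4} = \frac{V}{4}$)
$w{\left(l,d \right)} = \frac{\frac{1}{6} + l}{-2 + d}$ ($w{\left(l,d \right)} = \frac{l + \frac{1}{6}}{d - 2} = \frac{\frac{1}{6} + l}{-2 + d}$)
$w^{3}{\left(4,L{\left(6 \right)} \right)} = \left(\frac{\frac{1}{6} + 4}{-2 + \frac{1}{4} \cdot 6}\right)^{3} = \left(\frac{1}{-2 + \frac{3}{2}} \cdot \frac{25}{6}\right)^{3} = \left(\frac{1}{- \frac{1}{2}} \cdot \frac{25}{6}\right)^{3} = \left(\left(-2\right) \frac{25}{6}\right)^{3} = \left(- \frac{25}{3}\right)^{3} = - \frac{15625}{27}$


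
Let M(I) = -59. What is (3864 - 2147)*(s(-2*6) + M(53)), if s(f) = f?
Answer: -121907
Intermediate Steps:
(3864 - 2147)*(s(-2*6) + M(53)) = (3864 - 2147)*(-2*6 - 59) = 1717*(-12 - 59) = 1717*(-71) = -121907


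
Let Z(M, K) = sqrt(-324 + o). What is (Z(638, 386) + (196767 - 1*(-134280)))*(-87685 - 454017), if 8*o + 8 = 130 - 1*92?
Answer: -179328821994 - 270851*I*sqrt(1281) ≈ -1.7933e+11 - 9.694e+6*I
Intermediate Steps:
o = 15/4 (o = -1 + (130 - 1*92)/8 = -1 + (130 - 92)/8 = -1 + (1/8)*38 = -1 + 19/4 = 15/4 ≈ 3.7500)
Z(M, K) = I*sqrt(1281)/2 (Z(M, K) = sqrt(-324 + 15/4) = sqrt(-1281/4) = I*sqrt(1281)/2)
(Z(638, 386) + (196767 - 1*(-134280)))*(-87685 - 454017) = (I*sqrt(1281)/2 + (196767 - 1*(-134280)))*(-87685 - 454017) = (I*sqrt(1281)/2 + (196767 + 134280))*(-541702) = (I*sqrt(1281)/2 + 331047)*(-541702) = (331047 + I*sqrt(1281)/2)*(-541702) = -179328821994 - 270851*I*sqrt(1281)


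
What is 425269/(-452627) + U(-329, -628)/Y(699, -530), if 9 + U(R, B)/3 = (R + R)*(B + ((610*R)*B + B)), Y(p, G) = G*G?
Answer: -112607966143703701/127142924300 ≈ -8.8568e+5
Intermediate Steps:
Y(p, G) = G²
U(R, B) = -27 + 6*R*(2*B + 610*B*R) (U(R, B) = -27 + 3*((R + R)*(B + ((610*R)*B + B))) = -27 + 3*((2*R)*(B + (610*B*R + B))) = -27 + 3*((2*R)*(B + (B + 610*B*R))) = -27 + 3*((2*R)*(2*B + 610*B*R)) = -27 + 3*(2*R*(2*B + 610*B*R)) = -27 + 6*R*(2*B + 610*B*R))
425269/(-452627) + U(-329, -628)/Y(699, -530) = 425269/(-452627) + (-27 + 12*(-628)*(-329) + 3660*(-628)*(-329)²)/((-530)²) = 425269*(-1/452627) + (-27 + 2479344 + 3660*(-628)*108241)/280900 = -425269/452627 + (-27 + 2479344 - 248789773680)*(1/280900) = -425269/452627 - 248787294363*1/280900 = -425269/452627 - 248787294363/280900 = -112607966143703701/127142924300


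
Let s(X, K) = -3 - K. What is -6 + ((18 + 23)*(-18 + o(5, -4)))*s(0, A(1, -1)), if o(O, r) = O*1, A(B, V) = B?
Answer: 2126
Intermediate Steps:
o(O, r) = O
-6 + ((18 + 23)*(-18 + o(5, -4)))*s(0, A(1, -1)) = -6 + ((18 + 23)*(-18 + 5))*(-3 - 1*1) = -6 + (41*(-13))*(-3 - 1) = -6 - 533*(-4) = -6 + 2132 = 2126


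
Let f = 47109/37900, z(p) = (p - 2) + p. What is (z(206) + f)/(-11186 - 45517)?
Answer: -380149/52415700 ≈ -0.0072526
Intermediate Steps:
z(p) = -2 + 2*p (z(p) = (-2 + p) + p = -2 + 2*p)
f = 47109/37900 (f = 47109*(1/37900) = 47109/37900 ≈ 1.2430)
(z(206) + f)/(-11186 - 45517) = ((-2 + 2*206) + 47109/37900)/(-11186 - 45517) = ((-2 + 412) + 47109/37900)/(-56703) = (410 + 47109/37900)*(-1/56703) = (15586109/37900)*(-1/56703) = -380149/52415700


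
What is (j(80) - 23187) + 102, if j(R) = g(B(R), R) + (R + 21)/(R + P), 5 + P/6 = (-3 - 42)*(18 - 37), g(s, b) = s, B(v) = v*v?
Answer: -86428199/5180 ≈ -16685.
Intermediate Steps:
B(v) = v²
P = 5100 (P = -30 + 6*((-3 - 42)*(18 - 37)) = -30 + 6*(-45*(-19)) = -30 + 6*855 = -30 + 5130 = 5100)
j(R) = R² + (21 + R)/(5100 + R) (j(R) = R² + (R + 21)/(R + 5100) = R² + (21 + R)/(5100 + R))
(j(80) - 23187) + 102 = ((21 + 80 + 80³ + 5100*80²)/(5100 + 80) - 23187) + 102 = ((21 + 80 + 512000 + 5100*6400)/5180 - 23187) + 102 = ((21 + 80 + 512000 + 32640000)/5180 - 23187) + 102 = ((1/5180)*33152101 - 23187) + 102 = (33152101/5180 - 23187) + 102 = -86956559/5180 + 102 = -86428199/5180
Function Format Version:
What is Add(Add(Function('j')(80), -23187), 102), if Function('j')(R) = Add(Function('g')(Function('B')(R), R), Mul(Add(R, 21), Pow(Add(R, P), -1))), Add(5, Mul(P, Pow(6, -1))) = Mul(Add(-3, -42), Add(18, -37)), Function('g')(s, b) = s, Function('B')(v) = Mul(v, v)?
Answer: Rational(-86428199, 5180) ≈ -16685.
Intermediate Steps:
Function('B')(v) = Pow(v, 2)
P = 5100 (P = Add(-30, Mul(6, Mul(Add(-3, -42), Add(18, -37)))) = Add(-30, Mul(6, Mul(-45, -19))) = Add(-30, Mul(6, 855)) = Add(-30, 5130) = 5100)
Function('j')(R) = Add(Pow(R, 2), Mul(Pow(Add(5100, R), -1), Add(21, R))) (Function('j')(R) = Add(Pow(R, 2), Mul(Add(R, 21), Pow(Add(R, 5100), -1))) = Add(Pow(R, 2), Mul(Add(21, R), Pow(Add(5100, R), -1))) = Add(Pow(R, 2), Mul(Pow(Add(5100, R), -1), Add(21, R))))
Add(Add(Function('j')(80), -23187), 102) = Add(Add(Mul(Pow(Add(5100, 80), -1), Add(21, 80, Pow(80, 3), Mul(5100, Pow(80, 2)))), -23187), 102) = Add(Add(Mul(Pow(5180, -1), Add(21, 80, 512000, Mul(5100, 6400))), -23187), 102) = Add(Add(Mul(Rational(1, 5180), Add(21, 80, 512000, 32640000)), -23187), 102) = Add(Add(Mul(Rational(1, 5180), 33152101), -23187), 102) = Add(Add(Rational(33152101, 5180), -23187), 102) = Add(Rational(-86956559, 5180), 102) = Rational(-86428199, 5180)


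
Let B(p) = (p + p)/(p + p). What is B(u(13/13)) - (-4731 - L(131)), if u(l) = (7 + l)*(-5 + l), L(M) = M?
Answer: 4863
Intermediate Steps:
u(l) = (-5 + l)*(7 + l)
B(p) = 1 (B(p) = (2*p)/((2*p)) = (2*p)*(1/(2*p)) = 1)
B(u(13/13)) - (-4731 - L(131)) = 1 - (-4731 - 1*131) = 1 - (-4731 - 131) = 1 - 1*(-4862) = 1 + 4862 = 4863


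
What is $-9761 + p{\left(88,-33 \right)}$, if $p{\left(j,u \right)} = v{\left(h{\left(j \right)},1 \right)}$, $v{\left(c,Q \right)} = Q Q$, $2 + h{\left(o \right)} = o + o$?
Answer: $-9760$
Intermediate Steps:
$h{\left(o \right)} = -2 + 2 o$ ($h{\left(o \right)} = -2 + \left(o + o\right) = -2 + 2 o$)
$v{\left(c,Q \right)} = Q^{2}$
$p{\left(j,u \right)} = 1$ ($p{\left(j,u \right)} = 1^{2} = 1$)
$-9761 + p{\left(88,-33 \right)} = -9761 + 1 = -9760$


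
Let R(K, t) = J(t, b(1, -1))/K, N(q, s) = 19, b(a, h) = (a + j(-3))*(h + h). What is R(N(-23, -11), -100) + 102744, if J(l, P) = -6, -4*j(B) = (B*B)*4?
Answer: 1952130/19 ≈ 1.0274e+5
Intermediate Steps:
j(B) = -B² (j(B) = -B*B*4/4 = -B²*4/4 = -B²)
b(a, h) = 2*h*(-9 + a) (b(a, h) = (a - 1*(-3)²)*(h + h) = (a - 1*9)*(2*h) = (a - 9)*(2*h) = (-9 + a)*(2*h) = 2*h*(-9 + a))
R(K, t) = -6/K
R(N(-23, -11), -100) + 102744 = -6/19 + 102744 = 1952130/19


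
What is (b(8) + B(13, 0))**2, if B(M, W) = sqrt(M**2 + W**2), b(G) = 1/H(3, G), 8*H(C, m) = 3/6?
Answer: 841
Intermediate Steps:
H(C, m) = 1/16 (H(C, m) = (3/6)/8 = (3*(1/6))/8 = (1/8)*(1/2) = 1/16)
b(G) = 16 (b(G) = 1/(1/16) = 16)
(b(8) + B(13, 0))**2 = (16 + sqrt(13**2 + 0**2))**2 = (16 + sqrt(169 + 0))**2 = (16 + sqrt(169))**2 = (16 + 13)**2 = 29**2 = 841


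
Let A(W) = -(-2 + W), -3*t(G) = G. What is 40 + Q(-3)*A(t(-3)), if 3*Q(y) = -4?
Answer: 116/3 ≈ 38.667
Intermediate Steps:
t(G) = -G/3
Q(y) = -4/3 (Q(y) = (⅓)*(-4) = -4/3)
A(W) = 2 - W
40 + Q(-3)*A(t(-3)) = 40 - 4*(2 - (-1)*(-3)/3)/3 = 40 - 4*(2 - 1*1)/3 = 40 - 4*(2 - 1)/3 = 40 - 4/3*1 = 40 - 4/3 = 116/3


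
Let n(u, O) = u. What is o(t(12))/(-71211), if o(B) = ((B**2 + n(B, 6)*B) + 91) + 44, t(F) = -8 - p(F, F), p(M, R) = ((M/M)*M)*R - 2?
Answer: -15045/23737 ≈ -0.63382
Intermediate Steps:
p(M, R) = -2 + M*R (p(M, R) = (1*M)*R - 2 = M*R - 2 = -2 + M*R)
t(F) = -6 - F**2 (t(F) = -8 - (-2 + F*F) = -8 - (-2 + F**2) = -8 + (2 - F**2) = -6 - F**2)
o(B) = 135 + 2*B**2 (o(B) = ((B**2 + B*B) + 91) + 44 = ((B**2 + B**2) + 91) + 44 = (2*B**2 + 91) + 44 = (91 + 2*B**2) + 44 = 135 + 2*B**2)
o(t(12))/(-71211) = (135 + 2*(-6 - 1*12**2)**2)/(-71211) = (135 + 2*(-6 - 1*144)**2)*(-1/71211) = (135 + 2*(-6 - 144)**2)*(-1/71211) = (135 + 2*(-150)**2)*(-1/71211) = (135 + 2*22500)*(-1/71211) = (135 + 45000)*(-1/71211) = 45135*(-1/71211) = -15045/23737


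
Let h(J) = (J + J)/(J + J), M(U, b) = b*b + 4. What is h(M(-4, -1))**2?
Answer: 1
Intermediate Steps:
M(U, b) = 4 + b**2 (M(U, b) = b**2 + 4 = 4 + b**2)
h(J) = 1 (h(J) = (2*J)/((2*J)) = (2*J)*(1/(2*J)) = 1)
h(M(-4, -1))**2 = 1**2 = 1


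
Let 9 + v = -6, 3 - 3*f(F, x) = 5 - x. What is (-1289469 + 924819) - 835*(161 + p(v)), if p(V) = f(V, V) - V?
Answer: -1520635/3 ≈ -5.0688e+5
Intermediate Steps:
f(F, x) = -2/3 + x/3 (f(F, x) = 1 - (5 - x)/3 = 1 + (-5/3 + x/3) = -2/3 + x/3)
v = -15 (v = -9 - 6 = -15)
p(V) = -2/3 - 2*V/3 (p(V) = (-2/3 + V/3) - V = -2/3 - 2*V/3)
(-1289469 + 924819) - 835*(161 + p(v)) = (-1289469 + 924819) - 835*(161 + (-2/3 - 2/3*(-15))) = -364650 - 835*(161 + (-2/3 + 10)) = -364650 - 835*(161 + 28/3) = -364650 - 835*511/3 = -364650 - 426685/3 = -1520635/3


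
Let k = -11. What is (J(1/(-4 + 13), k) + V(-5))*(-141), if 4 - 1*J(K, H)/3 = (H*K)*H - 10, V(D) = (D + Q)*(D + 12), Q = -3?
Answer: 7661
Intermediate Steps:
V(D) = (-3 + D)*(12 + D) (V(D) = (D - 3)*(D + 12) = (-3 + D)*(12 + D))
J(K, H) = 42 - 3*K*H**2 (J(K, H) = 12 - 3*((H*K)*H - 10) = 12 - 3*(K*H**2 - 10) = 12 - 3*(-10 + K*H**2) = 12 + (30 - 3*K*H**2) = 42 - 3*K*H**2)
(J(1/(-4 + 13), k) + V(-5))*(-141) = ((42 - 3*(-11)**2/(-4 + 13)) + (-36 + (-5)**2 + 9*(-5)))*(-141) = ((42 - 3*121/9) + (-36 + 25 - 45))*(-141) = ((42 - 3*1/9*121) - 56)*(-141) = ((42 - 121/3) - 56)*(-141) = (5/3 - 56)*(-141) = -163/3*(-141) = 7661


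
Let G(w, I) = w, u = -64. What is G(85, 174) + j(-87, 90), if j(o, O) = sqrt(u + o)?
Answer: 85 + I*sqrt(151) ≈ 85.0 + 12.288*I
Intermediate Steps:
j(o, O) = sqrt(-64 + o)
G(85, 174) + j(-87, 90) = 85 + sqrt(-64 - 87) = 85 + sqrt(-151) = 85 + I*sqrt(151)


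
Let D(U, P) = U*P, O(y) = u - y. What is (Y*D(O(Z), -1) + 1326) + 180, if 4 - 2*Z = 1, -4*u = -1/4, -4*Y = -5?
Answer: 96499/64 ≈ 1507.8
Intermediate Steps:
Y = 5/4 (Y = -1/4*(-5) = 5/4 ≈ 1.2500)
u = 1/16 (u = -(-1)/(4*4) = -1/4*(-1/4) = 1/16 ≈ 0.062500)
Z = 3/2 (Z = 2 - 1/2*1 = 2 - 1/2 = 3/2 ≈ 1.5000)
O(y) = 1/16 - y
D(U, P) = P*U
(Y*D(O(Z), -1) + 1326) + 180 = (5*(-(1/16 - 1*3/2))/4 + 1326) + 180 = (5*(-(1/16 - 3/2))/4 + 1326) + 180 = (5*(-1*(-23/16))/4 + 1326) + 180 = ((5/4)*(23/16) + 1326) + 180 = (115/64 + 1326) + 180 = 84979/64 + 180 = 96499/64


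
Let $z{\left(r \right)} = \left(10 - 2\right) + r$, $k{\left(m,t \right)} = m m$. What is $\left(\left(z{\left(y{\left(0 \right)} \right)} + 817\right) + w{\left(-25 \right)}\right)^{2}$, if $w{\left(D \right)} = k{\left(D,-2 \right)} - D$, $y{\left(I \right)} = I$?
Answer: $2175625$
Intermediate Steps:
$k{\left(m,t \right)} = m^{2}$
$w{\left(D \right)} = D^{2} - D$
$z{\left(r \right)} = 8 + r$
$\left(\left(z{\left(y{\left(0 \right)} \right)} + 817\right) + w{\left(-25 \right)}\right)^{2} = \left(\left(\left(8 + 0\right) + 817\right) - 25 \left(-1 - 25\right)\right)^{2} = \left(\left(8 + 817\right) - -650\right)^{2} = \left(825 + 650\right)^{2} = 1475^{2} = 2175625$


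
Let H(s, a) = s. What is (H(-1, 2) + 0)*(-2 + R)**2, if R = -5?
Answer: -49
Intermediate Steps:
(H(-1, 2) + 0)*(-2 + R)**2 = (-1 + 0)*(-2 - 5)**2 = -1*(-7)**2 = -1*49 = -49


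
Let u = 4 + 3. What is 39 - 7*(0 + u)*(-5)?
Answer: 284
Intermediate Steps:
u = 7
39 - 7*(0 + u)*(-5) = 39 - 7*(0 + 7)*(-5) = 39 - 49*(-5) = 39 - 7*(-35) = 39 + 245 = 284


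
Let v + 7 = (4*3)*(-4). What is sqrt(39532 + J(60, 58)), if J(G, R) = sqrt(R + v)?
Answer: sqrt(39532 + sqrt(3)) ≈ 198.83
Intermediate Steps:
v = -55 (v = -7 + (4*3)*(-4) = -7 + 12*(-4) = -7 - 48 = -55)
J(G, R) = sqrt(-55 + R) (J(G, R) = sqrt(R - 55) = sqrt(-55 + R))
sqrt(39532 + J(60, 58)) = sqrt(39532 + sqrt(-55 + 58)) = sqrt(39532 + sqrt(3))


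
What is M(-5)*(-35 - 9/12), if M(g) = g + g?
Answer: 715/2 ≈ 357.50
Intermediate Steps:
M(g) = 2*g
M(-5)*(-35 - 9/12) = (2*(-5))*(-35 - 9/12) = -10*(-35 - 9*1/12) = -10*(-35 - 3/4) = -10*(-143/4) = 715/2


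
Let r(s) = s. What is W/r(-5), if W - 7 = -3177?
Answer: 634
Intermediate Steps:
W = -3170 (W = 7 - 3177 = -3170)
W/r(-5) = -3170/(-5) = -1/5*(-3170) = 634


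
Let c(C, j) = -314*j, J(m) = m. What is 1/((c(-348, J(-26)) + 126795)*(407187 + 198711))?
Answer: 1/81771388182 ≈ 1.2229e-11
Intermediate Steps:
1/((c(-348, J(-26)) + 126795)*(407187 + 198711)) = 1/((-314*(-26) + 126795)*(407187 + 198711)) = 1/((8164 + 126795)*605898) = 1/(134959*605898) = 1/81771388182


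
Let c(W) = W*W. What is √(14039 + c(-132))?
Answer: √31463 ≈ 177.38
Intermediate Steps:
c(W) = W²
√(14039 + c(-132)) = √(14039 + (-132)²) = √(14039 + 17424) = √31463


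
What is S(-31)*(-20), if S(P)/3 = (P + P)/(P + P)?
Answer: -60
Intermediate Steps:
S(P) = 3 (S(P) = 3*((P + P)/(P + P)) = 3*((2*P)/((2*P))) = 3*((2*P)*(1/(2*P))) = 3*1 = 3)
S(-31)*(-20) = 3*(-20) = -60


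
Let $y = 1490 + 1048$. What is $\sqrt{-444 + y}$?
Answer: $\sqrt{2094} \approx 45.76$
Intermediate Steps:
$y = 2538$
$\sqrt{-444 + y} = \sqrt{-444 + 2538} = \sqrt{2094}$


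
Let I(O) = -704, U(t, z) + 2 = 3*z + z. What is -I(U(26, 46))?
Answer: 704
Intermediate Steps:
U(t, z) = -2 + 4*z (U(t, z) = -2 + (3*z + z) = -2 + 4*z)
-I(U(26, 46)) = -1*(-704) = 704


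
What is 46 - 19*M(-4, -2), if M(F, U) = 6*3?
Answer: -296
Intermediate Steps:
M(F, U) = 18
46 - 19*M(-4, -2) = 46 - 19*18 = 46 - 342 = -296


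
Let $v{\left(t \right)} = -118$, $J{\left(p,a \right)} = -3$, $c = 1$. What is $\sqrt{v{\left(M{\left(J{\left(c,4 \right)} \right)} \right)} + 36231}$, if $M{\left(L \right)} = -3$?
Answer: $7 \sqrt{737} \approx 190.03$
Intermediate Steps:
$\sqrt{v{\left(M{\left(J{\left(c,4 \right)} \right)} \right)} + 36231} = \sqrt{-118 + 36231} = \sqrt{36113} = 7 \sqrt{737}$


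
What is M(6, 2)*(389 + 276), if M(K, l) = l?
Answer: 1330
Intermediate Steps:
M(6, 2)*(389 + 276) = 2*(389 + 276) = 2*665 = 1330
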